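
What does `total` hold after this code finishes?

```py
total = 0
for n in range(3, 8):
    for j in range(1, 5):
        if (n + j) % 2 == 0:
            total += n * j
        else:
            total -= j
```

94

n=3,j=1: even sum, total = 0+3 = 3
n=3,j=2: odd sum, total = 3-2 = 1
n=3,j=3: even sum, total = 1+9 = 10
n=3,j=4: odd sum, total = 10-4 = 6
n=4,j=1: odd sum, total = 6-1 = 5
n=4,j=2: even sum, total = 5+8 = 13
n=4,j=3: odd sum, total = 13-3 = 10
n=4,j=4: even sum, total = 10+16 = 26
n=5,j=1: even sum, total = 26+5 = 31
n=5,j=2: odd sum, total = 31-2 = 29
n=5,j=3: even sum, total = 29+15 = 44
n=5,j=4: odd sum, total = 44-4 = 40
n=6,j=1: odd sum, total = 40-1 = 39
n=6,j=2: even sum, total = 39+12 = 51
n=6,j=3: odd sum, total = 51-3 = 48
n=6,j=4: even sum, total = 48+24 = 72
n=7,j=1: even sum, total = 72+7 = 79
n=7,j=2: odd sum, total = 79-2 = 77
n=7,j=3: even sum, total = 77+21 = 98
n=7,j=4: odd sum, total = 98-4 = 94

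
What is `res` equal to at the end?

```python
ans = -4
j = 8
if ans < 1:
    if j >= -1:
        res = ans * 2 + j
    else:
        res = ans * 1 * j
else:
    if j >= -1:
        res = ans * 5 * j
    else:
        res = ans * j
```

0

ans=-4, j=8
ans < 1 is True; j >= -1 is True
→ res = ans * 2 + j = 0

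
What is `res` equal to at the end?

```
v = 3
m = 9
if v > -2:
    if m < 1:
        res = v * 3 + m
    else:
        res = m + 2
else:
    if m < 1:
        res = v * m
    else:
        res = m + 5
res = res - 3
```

8

v=3, m=9
v > -2 is True; m < 1 is False
→ res = m + 2 = 11
res = 11-3 = 8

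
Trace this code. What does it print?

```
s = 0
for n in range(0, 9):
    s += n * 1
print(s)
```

n=0: s = 0+0*1 = 0
n=1: s = 0+1*1 = 1
n=2: s = 1+2*1 = 3
n=3: s = 3+3*1 = 6
n=4: s = 6+4*1 = 10
n=5: s = 10+5*1 = 15
n=6: s = 15+6*1 = 21
n=7: s = 21+7*1 = 28
n=8: s = 28+8*1 = 36

36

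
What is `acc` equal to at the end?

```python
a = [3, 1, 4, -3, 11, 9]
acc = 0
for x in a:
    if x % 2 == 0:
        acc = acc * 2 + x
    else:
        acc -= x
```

-21

x=3: not even, acc = 0-3 = -3
x=1: not even, acc = (-3)-1 = -4
x=4: even, acc = (-4)*2+4 = -4
x=-3: not even, acc = (-4)-(-3) = -1
x=11: not even, acc = (-1)-11 = -12
x=9: not even, acc = (-12)-9 = -21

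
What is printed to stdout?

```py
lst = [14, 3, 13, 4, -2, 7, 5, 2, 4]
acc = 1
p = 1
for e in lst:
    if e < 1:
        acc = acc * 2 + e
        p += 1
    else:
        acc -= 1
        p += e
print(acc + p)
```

e=14: not <1, acc = 1-1 = 0; p=15
e=3: not <1, acc = 0-1 = -1; p=18
e=13: not <1, acc = (-1)-1 = -2; p=31
e=4: not <1, acc = (-2)-1 = -3; p=35
e=-2: <1, acc = (-3)*2+(-2) = -8; p=36
e=7: not <1, acc = (-8)-1 = -9; p=43
e=5: not <1, acc = (-9)-1 = -10; p=48
e=2: not <1, acc = (-10)-1 = -11; p=50
e=4: not <1, acc = (-11)-1 = -12; p=54
acc+p = (-12)+54 = 42

42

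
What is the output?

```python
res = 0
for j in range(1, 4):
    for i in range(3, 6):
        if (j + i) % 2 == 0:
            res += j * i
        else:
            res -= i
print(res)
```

24

j=1,i=3: even sum, res = 0+3 = 3
j=1,i=4: odd sum, res = 3-4 = -1
j=1,i=5: even sum, res = (-1)+5 = 4
j=2,i=3: odd sum, res = 4-3 = 1
j=2,i=4: even sum, res = 1+8 = 9
j=2,i=5: odd sum, res = 9-5 = 4
j=3,i=3: even sum, res = 4+9 = 13
j=3,i=4: odd sum, res = 13-4 = 9
j=3,i=5: even sum, res = 9+15 = 24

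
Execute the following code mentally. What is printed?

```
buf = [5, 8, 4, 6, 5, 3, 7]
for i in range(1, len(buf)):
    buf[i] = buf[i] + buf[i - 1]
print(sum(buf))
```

155

i=1: buf[1] = 8+5 = 13 → [5, 13, 4, 6, 5, 3, 7]
i=2: buf[2] = 4+13 = 17 → [5, 13, 17, 6, 5, 3, 7]
i=3: buf[3] = 6+17 = 23 → [5, 13, 17, 23, 5, 3, 7]
i=4: buf[4] = 5+23 = 28 → [5, 13, 17, 23, 28, 3, 7]
i=5: buf[5] = 3+28 = 31 → [5, 13, 17, 23, 28, 31, 7]
i=6: buf[6] = 7+31 = 38 → [5, 13, 17, 23, 28, 31, 38]
sum = 155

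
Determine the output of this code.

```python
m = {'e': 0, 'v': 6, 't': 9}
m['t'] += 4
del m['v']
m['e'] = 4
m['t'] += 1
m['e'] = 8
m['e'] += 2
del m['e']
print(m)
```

{'t': 14}

m['t'] = 9+4 = 13 → {'e': 0, 'v': 6, 't': 13}
del 'v' → {'e': 0, 't': 13}
m['e'] = 4 → {'e': 4, 't': 13}
m['t'] = 13+1 = 14 → {'e': 4, 't': 14}
m['e'] = 8 → {'e': 8, 't': 14}
m['e'] = 8+2 = 10 → {'e': 10, 't': 14}
del 'e' → {'t': 14}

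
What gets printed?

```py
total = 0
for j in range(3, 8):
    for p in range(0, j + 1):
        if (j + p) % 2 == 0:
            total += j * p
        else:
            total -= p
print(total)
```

232

j=3,p=0: odd sum, total = 0-0 = 0
j=3,p=1: even sum, total = 0+3 = 3
j=3,p=2: odd sum, total = 3-2 = 1
j=3,p=3: even sum, total = 1+9 = 10
j=4,p=0: even sum, total = 10+0 = 10
j=4,p=1: odd sum, total = 10-1 = 9
j=4,p=2: even sum, total = 9+8 = 17
j=4,p=3: odd sum, total = 17-3 = 14
j=4,p=4: even sum, total = 14+16 = 30
j=5,p=0: odd sum, total = 30-0 = 30
j=5,p=1: even sum, total = 30+5 = 35
j=5,p=2: odd sum, total = 35-2 = 33
j=5,p=3: even sum, total = 33+15 = 48
j=5,p=4: odd sum, total = 48-4 = 44
j=5,p=5: even sum, total = 44+25 = 69
j=6,p=0: even sum, total = 69+0 = 69
j=6,p=1: odd sum, total = 69-1 = 68
j=6,p=2: even sum, total = 68+12 = 80
j=6,p=3: odd sum, total = 80-3 = 77
j=6,p=4: even sum, total = 77+24 = 101
j=6,p=5: odd sum, total = 101-5 = 96
j=6,p=6: even sum, total = 96+36 = 132
j=7,p=0: odd sum, total = 132-0 = 132
j=7,p=1: even sum, total = 132+7 = 139
j=7,p=2: odd sum, total = 139-2 = 137
j=7,p=3: even sum, total = 137+21 = 158
j=7,p=4: odd sum, total = 158-4 = 154
j=7,p=5: even sum, total = 154+35 = 189
j=7,p=6: odd sum, total = 189-6 = 183
j=7,p=7: even sum, total = 183+49 = 232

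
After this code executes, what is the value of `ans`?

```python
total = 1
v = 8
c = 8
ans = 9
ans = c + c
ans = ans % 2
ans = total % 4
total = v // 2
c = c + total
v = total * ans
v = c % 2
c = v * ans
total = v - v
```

1

ans = 8+8 = 16
ans = 16%2 = 0
ans = 1%4 = 1
total = 8//2 = 4
c = 8+4 = 12
v = 4*1 = 4
v = 12%2 = 0
c = 0*1 = 0
total = 0-0 = 0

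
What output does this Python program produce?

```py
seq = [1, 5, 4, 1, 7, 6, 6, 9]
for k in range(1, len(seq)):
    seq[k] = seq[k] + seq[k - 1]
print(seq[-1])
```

39

k=1: seq[1] = 5+1 = 6 → [1, 6, 4, 1, 7, 6, 6, 9]
k=2: seq[2] = 4+6 = 10 → [1, 6, 10, 1, 7, 6, 6, 9]
k=3: seq[3] = 1+10 = 11 → [1, 6, 10, 11, 7, 6, 6, 9]
k=4: seq[4] = 7+11 = 18 → [1, 6, 10, 11, 18, 6, 6, 9]
k=5: seq[5] = 6+18 = 24 → [1, 6, 10, 11, 18, 24, 6, 9]
k=6: seq[6] = 6+24 = 30 → [1, 6, 10, 11, 18, 24, 30, 9]
k=7: seq[7] = 9+30 = 39 → [1, 6, 10, 11, 18, 24, 30, 39]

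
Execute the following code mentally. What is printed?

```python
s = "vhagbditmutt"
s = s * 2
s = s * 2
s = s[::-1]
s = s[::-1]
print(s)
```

repeat ×2 → 'vhagbditmuttvhagbditmutt'
repeat ×2 → 'vhagbditmuttvhagbditmuttvhagbditmuttvhagbditmutt'
reverse → 'ttumtidbgahvttumtidbgahvttumtidbgahvttumtidbgahv'
reverse → 'vhagbditmuttvhagbditmuttvhagbditmuttvhagbditmutt'

vhagbditmuttvhagbditmuttvhagbditmuttvhagbditmutt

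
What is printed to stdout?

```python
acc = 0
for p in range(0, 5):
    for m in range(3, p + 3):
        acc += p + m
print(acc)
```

p=1,m=3: acc = 0+4 = 4
p=2,m=3: acc = 4+5 = 9
p=2,m=4: acc = 9+6 = 15
p=3,m=3: acc = 15+6 = 21
p=3,m=4: acc = 21+7 = 28
p=3,m=5: acc = 28+8 = 36
p=4,m=3: acc = 36+7 = 43
p=4,m=4: acc = 43+8 = 51
p=4,m=5: acc = 51+9 = 60
p=4,m=6: acc = 60+10 = 70

70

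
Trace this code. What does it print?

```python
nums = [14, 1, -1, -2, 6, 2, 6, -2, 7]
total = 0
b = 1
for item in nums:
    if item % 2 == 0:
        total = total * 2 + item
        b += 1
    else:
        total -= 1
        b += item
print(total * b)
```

5838

item=14: even, total = 0*2+14 = 14; b=2
item=1: not even, total = 14-1 = 13; b=3
item=-1: not even, total = 13-1 = 12; b=2
item=-2: even, total = 12*2+(-2) = 22; b=3
item=6: even, total = 22*2+6 = 50; b=4
item=2: even, total = 50*2+2 = 102; b=5
item=6: even, total = 102*2+6 = 210; b=6
item=-2: even, total = 210*2+(-2) = 418; b=7
item=7: not even, total = 418-1 = 417; b=14
total*b = 417*14 = 5838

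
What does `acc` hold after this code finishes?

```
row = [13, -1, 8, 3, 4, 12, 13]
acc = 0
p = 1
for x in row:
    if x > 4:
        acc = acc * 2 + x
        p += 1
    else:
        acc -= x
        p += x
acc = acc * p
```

x=13: >4, acc = 0*2+13 = 13; p=2
x=-1: not >4, acc = 13-(-1) = 14; p=1
x=8: >4, acc = 14*2+8 = 36; p=2
x=3: not >4, acc = 36-3 = 33; p=5
x=4: not >4, acc = 33-4 = 29; p=9
x=12: >4, acc = 29*2+12 = 70; p=10
x=13: >4, acc = 70*2+13 = 153; p=11
acc*p = 153*11 = 1683

1683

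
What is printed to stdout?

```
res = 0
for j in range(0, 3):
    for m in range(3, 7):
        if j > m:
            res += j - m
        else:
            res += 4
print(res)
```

j=0,m=3: not 0>3, res = 0+4 = 4
j=0,m=4: not 0>4, res = 4+4 = 8
j=0,m=5: not 0>5, res = 8+4 = 12
j=0,m=6: not 0>6, res = 12+4 = 16
j=1,m=3: not 1>3, res = 16+4 = 20
j=1,m=4: not 1>4, res = 20+4 = 24
j=1,m=5: not 1>5, res = 24+4 = 28
j=1,m=6: not 1>6, res = 28+4 = 32
j=2,m=3: not 2>3, res = 32+4 = 36
j=2,m=4: not 2>4, res = 36+4 = 40
j=2,m=5: not 2>5, res = 40+4 = 44
j=2,m=6: not 2>6, res = 44+4 = 48

48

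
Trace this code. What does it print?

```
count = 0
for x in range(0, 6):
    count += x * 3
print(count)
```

x=0: count = 0+0*3 = 0
x=1: count = 0+1*3 = 3
x=2: count = 3+2*3 = 9
x=3: count = 9+3*3 = 18
x=4: count = 18+4*3 = 30
x=5: count = 30+5*3 = 45

45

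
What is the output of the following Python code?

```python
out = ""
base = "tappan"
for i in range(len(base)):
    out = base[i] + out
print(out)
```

i=0: prepend 't' → 't'
i=1: prepend 'a' → 'at'
i=2: prepend 'p' → 'pat'
i=3: prepend 'p' → 'ppat'
i=4: prepend 'a' → 'appat'
i=5: prepend 'n' → 'nappat'

nappat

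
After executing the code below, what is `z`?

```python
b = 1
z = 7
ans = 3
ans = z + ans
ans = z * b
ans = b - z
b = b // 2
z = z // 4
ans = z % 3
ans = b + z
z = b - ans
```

ans = 7+3 = 10
ans = 7*1 = 7
ans = 1-7 = -6
b = 1//2 = 0
z = 7//4 = 1
ans = 1%3 = 1
ans = 0+1 = 1
z = 0-1 = -1

-1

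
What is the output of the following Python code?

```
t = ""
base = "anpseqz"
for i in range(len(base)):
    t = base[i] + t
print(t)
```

i=0: prepend 'a' → 'a'
i=1: prepend 'n' → 'na'
i=2: prepend 'p' → 'pna'
i=3: prepend 's' → 'spna'
i=4: prepend 'e' → 'espna'
i=5: prepend 'q' → 'qespna'
i=6: prepend 'z' → 'zqespna'

zqespna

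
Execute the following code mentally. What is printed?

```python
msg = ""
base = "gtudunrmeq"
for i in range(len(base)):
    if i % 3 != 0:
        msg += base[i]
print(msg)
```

tuunme

i=0: skip
i=1: add 't' → 't'
i=2: add 'u' → 'tu'
i=3: skip
i=4: add 'u' → 'tuu'
i=5: add 'n' → 'tuun'
i=6: skip
i=7: add 'm' → 'tuunm'
i=8: add 'e' → 'tuunme'
i=9: skip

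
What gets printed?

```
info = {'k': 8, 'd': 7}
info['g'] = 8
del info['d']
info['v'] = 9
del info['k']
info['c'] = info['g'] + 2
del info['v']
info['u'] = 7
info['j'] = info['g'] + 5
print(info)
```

{'g': 8, 'c': 10, 'u': 7, 'j': 13}

info['g'] = 8 → {'k': 8, 'd': 7, 'g': 8}
del 'd' → {'k': 8, 'g': 8}
info['v'] = 9 → {'k': 8, 'g': 8, 'v': 9}
del 'k' → {'g': 8, 'v': 9}
info['c'] = info['g']+2 = 10 → {'g': 8, 'v': 9, 'c': 10}
del 'v' → {'g': 8, 'c': 10}
info['u'] = 7 → {'g': 8, 'c': 10, 'u': 7}
info['j'] = info['g']+5 = 13 → {'g': 8, 'c': 10, 'u': 7, 'j': 13}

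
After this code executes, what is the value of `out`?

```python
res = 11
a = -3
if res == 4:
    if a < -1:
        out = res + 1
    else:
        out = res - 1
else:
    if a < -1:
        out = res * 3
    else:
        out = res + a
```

res=11, a=-3
res == 4 is False; a < -1 is True
→ out = res * 3 = 33

33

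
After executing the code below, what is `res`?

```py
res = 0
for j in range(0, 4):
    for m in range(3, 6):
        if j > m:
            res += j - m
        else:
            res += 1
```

j=0,m=3: not 0>3, res = 0+1 = 1
j=0,m=4: not 0>4, res = 1+1 = 2
j=0,m=5: not 0>5, res = 2+1 = 3
j=1,m=3: not 1>3, res = 3+1 = 4
j=1,m=4: not 1>4, res = 4+1 = 5
j=1,m=5: not 1>5, res = 5+1 = 6
j=2,m=3: not 2>3, res = 6+1 = 7
j=2,m=4: not 2>4, res = 7+1 = 8
j=2,m=5: not 2>5, res = 8+1 = 9
j=3,m=3: not 3>3, res = 9+1 = 10
j=3,m=4: not 3>4, res = 10+1 = 11
j=3,m=5: not 3>5, res = 11+1 = 12

12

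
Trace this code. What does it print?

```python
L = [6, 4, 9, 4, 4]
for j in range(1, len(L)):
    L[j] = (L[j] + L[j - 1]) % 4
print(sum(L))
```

j=1: L[1] = (4+6)%4 = 2 → [6, 2, 9, 4, 4]
j=2: L[2] = (9+2)%4 = 3 → [6, 2, 3, 4, 4]
j=3: L[3] = (4+3)%4 = 3 → [6, 2, 3, 3, 4]
j=4: L[4] = (4+3)%4 = 3 → [6, 2, 3, 3, 3]
sum = 17

17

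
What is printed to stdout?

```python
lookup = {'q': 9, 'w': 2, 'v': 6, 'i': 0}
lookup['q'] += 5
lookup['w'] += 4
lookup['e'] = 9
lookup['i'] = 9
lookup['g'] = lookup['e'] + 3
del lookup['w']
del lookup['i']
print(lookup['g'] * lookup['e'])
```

lookup['q'] = 9+5 = 14 → {'q': 14, 'w': 2, 'v': 6, 'i': 0}
lookup['w'] = 2+4 = 6 → {'q': 14, 'w': 6, 'v': 6, 'i': 0}
lookup['e'] = 9 → {'q': 14, 'w': 6, 'v': 6, 'i': 0, 'e': 9}
lookup['i'] = 9 → {'q': 14, 'w': 6, 'v': 6, 'i': 9, 'e': 9}
lookup['g'] = lookup['e']+3 = 12 → {'q': 14, 'w': 6, 'v': 6, 'i': 9, 'e': 9, 'g': 12}
del 'w' → {'q': 14, 'v': 6, 'i': 9, 'e': 9, 'g': 12}
del 'i' → {'q': 14, 'v': 6, 'e': 9, 'g': 12}
lookup['g']*lookup['e'] = 12*9 = 108

108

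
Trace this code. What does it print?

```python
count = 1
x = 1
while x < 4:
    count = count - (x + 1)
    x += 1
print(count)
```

-8

x=1: count = 1-2 = -1
x=2: count = (-1)-3 = -4
x=3: count = (-4)-4 = -8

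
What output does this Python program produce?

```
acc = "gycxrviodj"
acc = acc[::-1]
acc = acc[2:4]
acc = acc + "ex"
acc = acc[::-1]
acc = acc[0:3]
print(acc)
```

xei

reverse → 'jdoivrxcyg'
slice [2:4] → 'oi'
+ 'ex' → 'oiex'
reverse → 'xeio'
slice [0:3] → 'xei'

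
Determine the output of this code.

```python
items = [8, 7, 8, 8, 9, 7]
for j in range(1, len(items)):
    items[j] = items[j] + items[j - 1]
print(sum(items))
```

164

j=1: items[1] = 7+8 = 15 → [8, 15, 8, 8, 9, 7]
j=2: items[2] = 8+15 = 23 → [8, 15, 23, 8, 9, 7]
j=3: items[3] = 8+23 = 31 → [8, 15, 23, 31, 9, 7]
j=4: items[4] = 9+31 = 40 → [8, 15, 23, 31, 40, 7]
j=5: items[5] = 7+40 = 47 → [8, 15, 23, 31, 40, 47]
sum = 164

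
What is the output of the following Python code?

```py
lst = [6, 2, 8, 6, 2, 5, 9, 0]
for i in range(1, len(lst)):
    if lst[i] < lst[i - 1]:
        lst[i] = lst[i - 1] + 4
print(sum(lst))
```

i=1: 2<6, lst[1] = 6+4 = 10 → [6, 10, 8, 6, 2, 5, 9, 0]
i=2: 8<10, lst[2] = 10+4 = 14 → [6, 10, 14, 6, 2, 5, 9, 0]
i=3: 6<14, lst[3] = 14+4 = 18 → [6, 10, 14, 18, 2, 5, 9, 0]
i=4: 2<18, lst[4] = 18+4 = 22 → [6, 10, 14, 18, 22, 5, 9, 0]
i=5: 5<22, lst[5] = 22+4 = 26 → [6, 10, 14, 18, 22, 26, 9, 0]
i=6: 9<26, lst[6] = 26+4 = 30 → [6, 10, 14, 18, 22, 26, 30, 0]
i=7: 0<30, lst[7] = 30+4 = 34 → [6, 10, 14, 18, 22, 26, 30, 34]
sum = 160

160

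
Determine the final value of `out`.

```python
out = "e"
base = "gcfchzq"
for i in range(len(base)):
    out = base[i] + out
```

i=0: prepend 'g' → 'ge'
i=1: prepend 'c' → 'cge'
i=2: prepend 'f' → 'fcge'
i=3: prepend 'c' → 'cfcge'
i=4: prepend 'h' → 'hcfcge'
i=5: prepend 'z' → 'zhcfcge'
i=6: prepend 'q' → 'qzhcfcge'

'qzhcfcge'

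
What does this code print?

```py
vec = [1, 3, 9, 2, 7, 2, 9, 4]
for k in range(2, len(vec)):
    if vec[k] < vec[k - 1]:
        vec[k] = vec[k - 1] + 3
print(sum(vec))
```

k=2: 9>=3, unchanged → [1, 3, 9, 2, 7, 2, 9, 4]
k=3: 2<9, vec[3] = 9+3 = 12 → [1, 3, 9, 12, 7, 2, 9, 4]
k=4: 7<12, vec[4] = 12+3 = 15 → [1, 3, 9, 12, 15, 2, 9, 4]
k=5: 2<15, vec[5] = 15+3 = 18 → [1, 3, 9, 12, 15, 18, 9, 4]
k=6: 9<18, vec[6] = 18+3 = 21 → [1, 3, 9, 12, 15, 18, 21, 4]
k=7: 4<21, vec[7] = 21+3 = 24 → [1, 3, 9, 12, 15, 18, 21, 24]
sum = 103

103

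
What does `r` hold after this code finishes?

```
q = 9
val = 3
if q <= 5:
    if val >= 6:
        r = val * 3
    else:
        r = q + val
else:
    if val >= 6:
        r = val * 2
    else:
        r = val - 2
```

1

q=9, val=3
q <= 5 is False; val >= 6 is False
→ r = val - 2 = 1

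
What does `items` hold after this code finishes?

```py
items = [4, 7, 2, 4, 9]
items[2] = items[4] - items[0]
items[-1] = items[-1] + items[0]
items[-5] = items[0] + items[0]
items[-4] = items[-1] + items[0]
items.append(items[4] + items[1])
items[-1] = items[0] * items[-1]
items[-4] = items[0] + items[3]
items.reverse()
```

items[2] = items[4]-items[0] = 9-4 = 5 → [4, 7, 5, 4, 9]
items[-1] = items[-1]+items[0] = 9+4 = 13 → [4, 7, 5, 4, 13]
items[-5] = items[0]+items[0] = 4+4 = 8 → [8, 7, 5, 4, 13]
items[-4] = items[-1]+items[0] = 13+8 = 21 → [8, 21, 5, 4, 13]
append items[4]+items[1] = 13+21 = 34 → [8, 21, 5, 4, 13, 34]
items[-1] = items[0]*items[-1] = 8*34 = 272 → [8, 21, 5, 4, 13, 272]
items[-4] = items[0]+items[3] = 8+4 = 12 → [8, 21, 12, 4, 13, 272]
reverse → [272, 13, 4, 12, 21, 8]

[272, 13, 4, 12, 21, 8]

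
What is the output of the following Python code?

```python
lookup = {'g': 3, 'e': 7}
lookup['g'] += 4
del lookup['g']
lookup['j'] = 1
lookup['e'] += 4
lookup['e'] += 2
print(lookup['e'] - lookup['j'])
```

lookup['g'] = 3+4 = 7 → {'g': 7, 'e': 7}
del 'g' → {'e': 7}
lookup['j'] = 1 → {'e': 7, 'j': 1}
lookup['e'] = 7+4 = 11 → {'e': 11, 'j': 1}
lookup['e'] = 11+2 = 13 → {'e': 13, 'j': 1}
lookup['e']-lookup['j'] = 13-1 = 12

12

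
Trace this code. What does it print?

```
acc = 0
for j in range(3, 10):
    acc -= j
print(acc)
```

-42

j=3: acc = 0-3 = -3
j=4: acc = (-3)-4 = -7
j=5: acc = (-7)-5 = -12
j=6: acc = (-12)-6 = -18
j=7: acc = (-18)-7 = -25
j=8: acc = (-25)-8 = -33
j=9: acc = (-33)-9 = -42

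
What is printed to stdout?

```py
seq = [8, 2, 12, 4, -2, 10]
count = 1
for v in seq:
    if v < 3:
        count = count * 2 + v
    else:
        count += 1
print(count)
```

v=8: not <3, count = 1+1 = 2
v=2: <3, count = 2*2+2 = 6
v=12: not <3, count = 6+1 = 7
v=4: not <3, count = 7+1 = 8
v=-2: <3, count = 8*2+(-2) = 14
v=10: not <3, count = 14+1 = 15

15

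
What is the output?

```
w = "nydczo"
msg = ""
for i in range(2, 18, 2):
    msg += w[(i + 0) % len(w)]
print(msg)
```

dzndzndz

i=2: add w[2]='d' → 'd'
i=4: add w[4]='z' → 'dz'
i=6: add w[0]='n' → 'dzn'
i=8: add w[2]='d' → 'dznd'
i=10: add w[4]='z' → 'dzndz'
i=12: add w[0]='n' → 'dzndzn'
i=14: add w[2]='d' → 'dzndznd'
i=16: add w[4]='z' → 'dzndzndz'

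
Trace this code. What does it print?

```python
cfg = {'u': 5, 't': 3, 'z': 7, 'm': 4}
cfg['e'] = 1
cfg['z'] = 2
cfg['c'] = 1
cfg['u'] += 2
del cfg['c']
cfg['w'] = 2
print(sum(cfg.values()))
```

cfg['e'] = 1 → {'u': 5, 't': 3, 'z': 7, 'm': 4, 'e': 1}
cfg['z'] = 2 → {'u': 5, 't': 3, 'z': 2, 'm': 4, 'e': 1}
cfg['c'] = 1 → {'u': 5, 't': 3, 'z': 2, 'm': 4, 'e': 1, 'c': 1}
cfg['u'] = 5+2 = 7 → {'u': 7, 't': 3, 'z': 2, 'm': 4, 'e': 1, 'c': 1}
del 'c' → {'u': 7, 't': 3, 'z': 2, 'm': 4, 'e': 1}
cfg['w'] = 2 → {'u': 7, 't': 3, 'z': 2, 'm': 4, 'e': 1, 'w': 2}
sum of values = 19

19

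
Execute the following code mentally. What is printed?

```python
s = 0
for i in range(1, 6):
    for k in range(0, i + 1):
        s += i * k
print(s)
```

i=1,k=0: s = 0+0 = 0
i=1,k=1: s = 0+1 = 1
i=2,k=0: s = 1+0 = 1
i=2,k=1: s = 1+2 = 3
i=2,k=2: s = 3+4 = 7
i=3,k=0: s = 7+0 = 7
i=3,k=1: s = 7+3 = 10
i=3,k=2: s = 10+6 = 16
i=3,k=3: s = 16+9 = 25
i=4,k=0: s = 25+0 = 25
i=4,k=1: s = 25+4 = 29
i=4,k=2: s = 29+8 = 37
i=4,k=3: s = 37+12 = 49
i=4,k=4: s = 49+16 = 65
i=5,k=0: s = 65+0 = 65
i=5,k=1: s = 65+5 = 70
i=5,k=2: s = 70+10 = 80
i=5,k=3: s = 80+15 = 95
i=5,k=4: s = 95+20 = 115
i=5,k=5: s = 115+25 = 140

140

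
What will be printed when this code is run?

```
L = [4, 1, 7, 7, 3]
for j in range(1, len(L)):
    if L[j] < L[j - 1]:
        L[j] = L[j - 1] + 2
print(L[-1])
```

j=1: 1<4, L[1] = 4+2 = 6 → [4, 6, 7, 7, 3]
j=2: 7>=6, unchanged → [4, 6, 7, 7, 3]
j=3: 7>=7, unchanged → [4, 6, 7, 7, 3]
j=4: 3<7, L[4] = 7+2 = 9 → [4, 6, 7, 7, 9]

9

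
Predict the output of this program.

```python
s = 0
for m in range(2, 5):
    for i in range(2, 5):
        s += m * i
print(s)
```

81

m=2,i=2: s = 0+4 = 4
m=2,i=3: s = 4+6 = 10
m=2,i=4: s = 10+8 = 18
m=3,i=2: s = 18+6 = 24
m=3,i=3: s = 24+9 = 33
m=3,i=4: s = 33+12 = 45
m=4,i=2: s = 45+8 = 53
m=4,i=3: s = 53+12 = 65
m=4,i=4: s = 65+16 = 81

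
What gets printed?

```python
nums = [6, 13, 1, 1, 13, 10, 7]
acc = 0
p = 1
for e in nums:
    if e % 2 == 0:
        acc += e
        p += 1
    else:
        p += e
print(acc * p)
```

e=6: even, acc = 0+6 = 6; p=2
e=13: not even; p=15
e=1: not even; p=16
e=1: not even; p=17
e=13: not even; p=30
e=10: even, acc = 6+10 = 16; p=31
e=7: not even; p=38
acc*p = 16*38 = 608

608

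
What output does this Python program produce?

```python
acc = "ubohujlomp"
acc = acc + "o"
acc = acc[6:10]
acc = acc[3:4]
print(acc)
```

+ 'o' → 'ubohujlompo'
slice [6:10] → 'lomp'
slice [3:4] → 'p'

p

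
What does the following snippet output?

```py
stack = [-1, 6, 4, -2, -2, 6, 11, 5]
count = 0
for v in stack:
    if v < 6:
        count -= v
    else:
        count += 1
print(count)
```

-1

v=-1: <6, count = 0-(-1) = 1
v=6: not <6, count = 1+1 = 2
v=4: <6, count = 2-4 = -2
v=-2: <6, count = (-2)-(-2) = 0
v=-2: <6, count = 0-(-2) = 2
v=6: not <6, count = 2+1 = 3
v=11: not <6, count = 3+1 = 4
v=5: <6, count = 4-5 = -1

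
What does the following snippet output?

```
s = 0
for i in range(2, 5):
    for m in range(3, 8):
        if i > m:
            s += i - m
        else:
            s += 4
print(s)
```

57

i=2,m=3: not 2>3, s = 0+4 = 4
i=2,m=4: not 2>4, s = 4+4 = 8
i=2,m=5: not 2>5, s = 8+4 = 12
i=2,m=6: not 2>6, s = 12+4 = 16
i=2,m=7: not 2>7, s = 16+4 = 20
i=3,m=3: not 3>3, s = 20+4 = 24
i=3,m=4: not 3>4, s = 24+4 = 28
i=3,m=5: not 3>5, s = 28+4 = 32
i=3,m=6: not 3>6, s = 32+4 = 36
i=3,m=7: not 3>7, s = 36+4 = 40
i=4,m=3: 4>3, s = 40+1 = 41
i=4,m=4: not 4>4, s = 41+4 = 45
i=4,m=5: not 4>5, s = 45+4 = 49
i=4,m=6: not 4>6, s = 49+4 = 53
i=4,m=7: not 4>7, s = 53+4 = 57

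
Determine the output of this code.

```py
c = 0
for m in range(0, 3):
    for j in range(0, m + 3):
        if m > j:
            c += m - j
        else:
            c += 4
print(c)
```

40

m=0,j=0: not 0>0, c = 0+4 = 4
m=0,j=1: not 0>1, c = 4+4 = 8
m=0,j=2: not 0>2, c = 8+4 = 12
m=1,j=0: 1>0, c = 12+1 = 13
m=1,j=1: not 1>1, c = 13+4 = 17
m=1,j=2: not 1>2, c = 17+4 = 21
m=1,j=3: not 1>3, c = 21+4 = 25
m=2,j=0: 2>0, c = 25+2 = 27
m=2,j=1: 2>1, c = 27+1 = 28
m=2,j=2: not 2>2, c = 28+4 = 32
m=2,j=3: not 2>3, c = 32+4 = 36
m=2,j=4: not 2>4, c = 36+4 = 40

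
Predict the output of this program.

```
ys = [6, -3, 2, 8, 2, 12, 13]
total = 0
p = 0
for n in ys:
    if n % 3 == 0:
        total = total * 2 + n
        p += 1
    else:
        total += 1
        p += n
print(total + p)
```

n=6: %3==0, total = 0*2+6 = 6; p=1
n=-3: %3==0, total = 6*2+(-3) = 9; p=2
n=2: not %3==0, total = 9+1 = 10; p=4
n=8: not %3==0, total = 10+1 = 11; p=12
n=2: not %3==0, total = 11+1 = 12; p=14
n=12: %3==0, total = 12*2+12 = 36; p=15
n=13: not %3==0, total = 36+1 = 37; p=28
total+p = 37+28 = 65

65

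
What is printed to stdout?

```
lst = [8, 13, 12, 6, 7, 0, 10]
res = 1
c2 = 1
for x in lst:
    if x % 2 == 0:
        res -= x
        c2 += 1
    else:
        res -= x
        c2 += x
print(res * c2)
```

x=8: even, res = 1-8 = -7; c2=2
x=13: not even, res = (-7)-13 = -20; c2=15
x=12: even, res = (-20)-12 = -32; c2=16
x=6: even, res = (-32)-6 = -38; c2=17
x=7: not even, res = (-38)-7 = -45; c2=24
x=0: even, res = (-45)-0 = -45; c2=25
x=10: even, res = (-45)-10 = -55; c2=26
res*c2 = (-55)*26 = -1430

-1430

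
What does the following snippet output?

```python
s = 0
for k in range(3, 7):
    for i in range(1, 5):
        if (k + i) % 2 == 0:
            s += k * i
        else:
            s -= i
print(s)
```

k=3,i=1: even sum, s = 0+3 = 3
k=3,i=2: odd sum, s = 3-2 = 1
k=3,i=3: even sum, s = 1+9 = 10
k=3,i=4: odd sum, s = 10-4 = 6
k=4,i=1: odd sum, s = 6-1 = 5
k=4,i=2: even sum, s = 5+8 = 13
k=4,i=3: odd sum, s = 13-3 = 10
k=4,i=4: even sum, s = 10+16 = 26
k=5,i=1: even sum, s = 26+5 = 31
k=5,i=2: odd sum, s = 31-2 = 29
k=5,i=3: even sum, s = 29+15 = 44
k=5,i=4: odd sum, s = 44-4 = 40
k=6,i=1: odd sum, s = 40-1 = 39
k=6,i=2: even sum, s = 39+12 = 51
k=6,i=3: odd sum, s = 51-3 = 48
k=6,i=4: even sum, s = 48+24 = 72

72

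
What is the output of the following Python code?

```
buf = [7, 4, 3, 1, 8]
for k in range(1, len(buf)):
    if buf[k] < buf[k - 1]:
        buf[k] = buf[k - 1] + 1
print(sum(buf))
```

45

k=1: 4<7, buf[1] = 7+1 = 8 → [7, 8, 3, 1, 8]
k=2: 3<8, buf[2] = 8+1 = 9 → [7, 8, 9, 1, 8]
k=3: 1<9, buf[3] = 9+1 = 10 → [7, 8, 9, 10, 8]
k=4: 8<10, buf[4] = 10+1 = 11 → [7, 8, 9, 10, 11]
sum = 45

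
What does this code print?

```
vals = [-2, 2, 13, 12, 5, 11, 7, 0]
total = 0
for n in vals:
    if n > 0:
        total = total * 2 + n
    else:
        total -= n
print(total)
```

545

n=-2: not >0, total = 0-(-2) = 2
n=2: >0, total = 2*2+2 = 6
n=13: >0, total = 6*2+13 = 25
n=12: >0, total = 25*2+12 = 62
n=5: >0, total = 62*2+5 = 129
n=11: >0, total = 129*2+11 = 269
n=7: >0, total = 269*2+7 = 545
n=0: not >0, total = 545-0 = 545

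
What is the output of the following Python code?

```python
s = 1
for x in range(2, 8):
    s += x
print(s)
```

x=2: s = 1+2 = 3
x=3: s = 3+3 = 6
x=4: s = 6+4 = 10
x=5: s = 10+5 = 15
x=6: s = 15+6 = 21
x=7: s = 21+7 = 28

28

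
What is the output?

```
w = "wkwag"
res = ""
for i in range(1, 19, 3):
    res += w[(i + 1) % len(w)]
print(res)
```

wwakgw

i=1: add w[2]='w' → 'w'
i=4: add w[0]='w' → 'ww'
i=7: add w[3]='a' → 'wwa'
i=10: add w[1]='k' → 'wwak'
i=13: add w[4]='g' → 'wwakg'
i=16: add w[2]='w' → 'wwakgw'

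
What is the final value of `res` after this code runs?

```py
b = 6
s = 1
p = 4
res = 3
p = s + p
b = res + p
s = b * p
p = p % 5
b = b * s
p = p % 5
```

3

p = 1+4 = 5
b = 3+5 = 8
s = 8*5 = 40
p = 5%5 = 0
b = 8*40 = 320
p = 0%5 = 0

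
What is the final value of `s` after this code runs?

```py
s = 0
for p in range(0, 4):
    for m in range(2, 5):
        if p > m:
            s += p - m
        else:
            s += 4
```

p=0,m=2: not 0>2, s = 0+4 = 4
p=0,m=3: not 0>3, s = 4+4 = 8
p=0,m=4: not 0>4, s = 8+4 = 12
p=1,m=2: not 1>2, s = 12+4 = 16
p=1,m=3: not 1>3, s = 16+4 = 20
p=1,m=4: not 1>4, s = 20+4 = 24
p=2,m=2: not 2>2, s = 24+4 = 28
p=2,m=3: not 2>3, s = 28+4 = 32
p=2,m=4: not 2>4, s = 32+4 = 36
p=3,m=2: 3>2, s = 36+1 = 37
p=3,m=3: not 3>3, s = 37+4 = 41
p=3,m=4: not 3>4, s = 41+4 = 45

45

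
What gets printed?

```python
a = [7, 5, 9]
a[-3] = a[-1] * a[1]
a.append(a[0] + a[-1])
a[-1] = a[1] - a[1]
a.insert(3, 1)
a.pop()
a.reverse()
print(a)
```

[1, 9, 5, 45]

a[-3] = a[-1]*a[1] = 9*5 = 45 → [45, 5, 9]
append a[0]+a[-1] = 45+9 = 54 → [45, 5, 9, 54]
a[-1] = a[1]-a[1] = 5-5 = 0 → [45, 5, 9, 0]
insert 1 at 3 → [45, 5, 9, 1, 0]
pop() removes 0 → [45, 5, 9, 1]
reverse → [1, 9, 5, 45]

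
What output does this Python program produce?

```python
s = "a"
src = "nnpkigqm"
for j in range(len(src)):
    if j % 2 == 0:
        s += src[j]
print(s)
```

anpiq

j=0: add 'n' → 'an'
j=1: skip
j=2: add 'p' → 'anp'
j=3: skip
j=4: add 'i' → 'anpi'
j=5: skip
j=6: add 'q' → 'anpiq'
j=7: skip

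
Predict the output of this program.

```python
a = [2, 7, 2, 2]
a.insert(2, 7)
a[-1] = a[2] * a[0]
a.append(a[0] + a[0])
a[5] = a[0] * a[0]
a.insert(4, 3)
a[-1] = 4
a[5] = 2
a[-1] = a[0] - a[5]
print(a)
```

insert 7 at 2 → [2, 7, 7, 2, 2]
a[-1] = a[2]*a[0] = 7*2 = 14 → [2, 7, 7, 2, 14]
append a[0]+a[0] = 2+2 = 4 → [2, 7, 7, 2, 14, 4]
a[5] = a[0]*a[0] = 2*2 = 4 → [2, 7, 7, 2, 14, 4]
insert 3 at 4 → [2, 7, 7, 2, 3, 14, 4]
a[-1] = 4 → [2, 7, 7, 2, 3, 14, 4]
a[5] = 2 → [2, 7, 7, 2, 3, 2, 4]
a[-1] = a[0]-a[5] = 2-2 = 0 → [2, 7, 7, 2, 3, 2, 0]

[2, 7, 7, 2, 3, 2, 0]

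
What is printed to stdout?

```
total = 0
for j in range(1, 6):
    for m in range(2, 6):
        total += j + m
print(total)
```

j=1,m=2: total = 0+3 = 3
j=1,m=3: total = 3+4 = 7
j=1,m=4: total = 7+5 = 12
j=1,m=5: total = 12+6 = 18
j=2,m=2: total = 18+4 = 22
j=2,m=3: total = 22+5 = 27
j=2,m=4: total = 27+6 = 33
j=2,m=5: total = 33+7 = 40
j=3,m=2: total = 40+5 = 45
j=3,m=3: total = 45+6 = 51
j=3,m=4: total = 51+7 = 58
j=3,m=5: total = 58+8 = 66
j=4,m=2: total = 66+6 = 72
j=4,m=3: total = 72+7 = 79
j=4,m=4: total = 79+8 = 87
j=4,m=5: total = 87+9 = 96
j=5,m=2: total = 96+7 = 103
j=5,m=3: total = 103+8 = 111
j=5,m=4: total = 111+9 = 120
j=5,m=5: total = 120+10 = 130

130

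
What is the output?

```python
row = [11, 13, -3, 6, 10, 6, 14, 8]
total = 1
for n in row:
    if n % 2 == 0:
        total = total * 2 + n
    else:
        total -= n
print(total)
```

-404

n=11: not even, total = 1-11 = -10
n=13: not even, total = (-10)-13 = -23
n=-3: not even, total = (-23)-(-3) = -20
n=6: even, total = (-20)*2+6 = -34
n=10: even, total = (-34)*2+10 = -58
n=6: even, total = (-58)*2+6 = -110
n=14: even, total = (-110)*2+14 = -206
n=8: even, total = (-206)*2+8 = -404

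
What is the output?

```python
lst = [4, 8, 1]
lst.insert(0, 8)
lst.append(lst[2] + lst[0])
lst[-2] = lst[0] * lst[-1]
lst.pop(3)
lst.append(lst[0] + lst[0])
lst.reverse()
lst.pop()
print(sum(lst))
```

insert 8 at 0 → [8, 4, 8, 1]
append lst[2]+lst[0] = 8+8 = 16 → [8, 4, 8, 1, 16]
lst[-2] = lst[0]*lst[-1] = 8*16 = 128 → [8, 4, 8, 128, 16]
pop(3) removes 128 → [8, 4, 8, 16]
append lst[0]+lst[0] = 8+8 = 16 → [8, 4, 8, 16, 16]
reverse → [16, 16, 8, 4, 8]
pop() removes 8 → [16, 16, 8, 4]
sum = 44

44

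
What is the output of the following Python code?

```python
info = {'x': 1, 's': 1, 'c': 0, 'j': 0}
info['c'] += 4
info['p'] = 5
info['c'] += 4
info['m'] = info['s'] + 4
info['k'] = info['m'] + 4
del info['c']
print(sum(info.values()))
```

info['c'] = 0+4 = 4 → {'x': 1, 's': 1, 'c': 4, 'j': 0}
info['p'] = 5 → {'x': 1, 's': 1, 'c': 4, 'j': 0, 'p': 5}
info['c'] = 4+4 = 8 → {'x': 1, 's': 1, 'c': 8, 'j': 0, 'p': 5}
info['m'] = info['s']+4 = 5 → {'x': 1, 's': 1, 'c': 8, 'j': 0, 'p': 5, 'm': 5}
info['k'] = info['m']+4 = 9 → {'x': 1, 's': 1, 'c': 8, 'j': 0, 'p': 5, 'm': 5, 'k': 9}
del 'c' → {'x': 1, 's': 1, 'j': 0, 'p': 5, 'm': 5, 'k': 9}
sum of values = 21

21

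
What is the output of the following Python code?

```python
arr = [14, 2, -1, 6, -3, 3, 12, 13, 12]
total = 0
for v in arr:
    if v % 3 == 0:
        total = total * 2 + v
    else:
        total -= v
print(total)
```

-386

v=14: not %3==0, total = 0-14 = -14
v=2: not %3==0, total = (-14)-2 = -16
v=-1: not %3==0, total = (-16)-(-1) = -15
v=6: %3==0, total = (-15)*2+6 = -24
v=-3: %3==0, total = (-24)*2+(-3) = -51
v=3: %3==0, total = (-51)*2+3 = -99
v=12: %3==0, total = (-99)*2+12 = -186
v=13: not %3==0, total = (-186)-13 = -199
v=12: %3==0, total = (-199)*2+12 = -386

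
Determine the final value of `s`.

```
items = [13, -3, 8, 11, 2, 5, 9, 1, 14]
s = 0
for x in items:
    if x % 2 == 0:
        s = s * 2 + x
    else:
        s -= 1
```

x=13: not even, s = 0-1 = -1
x=-3: not even, s = (-1)-1 = -2
x=8: even, s = (-2)*2+8 = 4
x=11: not even, s = 4-1 = 3
x=2: even, s = 3*2+2 = 8
x=5: not even, s = 8-1 = 7
x=9: not even, s = 7-1 = 6
x=1: not even, s = 6-1 = 5
x=14: even, s = 5*2+14 = 24

24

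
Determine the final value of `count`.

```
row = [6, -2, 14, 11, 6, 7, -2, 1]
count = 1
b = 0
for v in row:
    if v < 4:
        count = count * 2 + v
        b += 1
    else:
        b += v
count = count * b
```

-141

v=6: not <4; b=6
v=-2: <4, count = 1*2+(-2) = 0; b=7
v=14: not <4; b=21
v=11: not <4; b=32
v=6: not <4; b=38
v=7: not <4; b=45
v=-2: <4, count = 0*2+(-2) = -2; b=46
v=1: <4, count = (-2)*2+1 = -3; b=47
count*b = (-3)*47 = -141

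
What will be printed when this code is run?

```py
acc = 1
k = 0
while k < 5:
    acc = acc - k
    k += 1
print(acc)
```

-9

k=0: acc = 1-0 = 1
k=1: acc = 1-1 = 0
k=2: acc = 0-2 = -2
k=3: acc = (-2)-3 = -5
k=4: acc = (-5)-4 = -9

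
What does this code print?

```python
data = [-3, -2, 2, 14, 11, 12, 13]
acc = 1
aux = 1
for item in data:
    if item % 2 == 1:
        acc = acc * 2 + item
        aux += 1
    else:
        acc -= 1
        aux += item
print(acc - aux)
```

item=-3: odd, acc = 1*2+(-3) = -1; aux=2
item=-2: not odd, acc = (-1)-1 = -2; aux=0
item=2: not odd, acc = (-2)-1 = -3; aux=2
item=14: not odd, acc = (-3)-1 = -4; aux=16
item=11: odd, acc = (-4)*2+11 = 3; aux=17
item=12: not odd, acc = 3-1 = 2; aux=29
item=13: odd, acc = 2*2+13 = 17; aux=30
acc-aux = 17-30 = -13

-13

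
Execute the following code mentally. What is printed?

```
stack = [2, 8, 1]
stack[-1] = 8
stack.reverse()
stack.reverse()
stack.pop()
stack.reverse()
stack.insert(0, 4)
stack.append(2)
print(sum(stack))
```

stack[-1] = 8 → [2, 8, 8]
reverse → [8, 8, 2]
reverse → [2, 8, 8]
pop() removes 8 → [2, 8]
reverse → [8, 2]
insert 4 at 0 → [4, 8, 2]
append 2 → [4, 8, 2, 2]
sum = 16

16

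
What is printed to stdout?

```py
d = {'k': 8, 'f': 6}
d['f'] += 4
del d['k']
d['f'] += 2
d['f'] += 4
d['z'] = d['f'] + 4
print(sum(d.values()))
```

36

d['f'] = 6+4 = 10 → {'k': 8, 'f': 10}
del 'k' → {'f': 10}
d['f'] = 10+2 = 12 → {'f': 12}
d['f'] = 12+4 = 16 → {'f': 16}
d['z'] = d['f']+4 = 20 → {'f': 16, 'z': 20}
sum of values = 36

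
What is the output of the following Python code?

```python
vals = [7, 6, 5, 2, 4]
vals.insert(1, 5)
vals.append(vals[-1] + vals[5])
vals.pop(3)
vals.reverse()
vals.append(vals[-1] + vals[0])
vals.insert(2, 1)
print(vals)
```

[8, 4, 1, 2, 6, 5, 7, 15]

insert 5 at 1 → [7, 5, 6, 5, 2, 4]
append vals[-1]+vals[5] = 4+4 = 8 → [7, 5, 6, 5, 2, 4, 8]
pop(3) removes 5 → [7, 5, 6, 2, 4, 8]
reverse → [8, 4, 2, 6, 5, 7]
append vals[-1]+vals[0] = 7+8 = 15 → [8, 4, 2, 6, 5, 7, 15]
insert 1 at 2 → [8, 4, 1, 2, 6, 5, 7, 15]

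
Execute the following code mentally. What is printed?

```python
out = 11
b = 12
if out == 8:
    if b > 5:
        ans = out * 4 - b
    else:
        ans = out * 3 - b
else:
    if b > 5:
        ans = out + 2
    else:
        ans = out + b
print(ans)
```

13

out=11, b=12
out == 8 is False; b > 5 is True
→ ans = out + 2 = 13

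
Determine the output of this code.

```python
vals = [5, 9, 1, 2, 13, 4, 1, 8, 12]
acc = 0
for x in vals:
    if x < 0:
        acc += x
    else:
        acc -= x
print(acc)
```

-55

x=5: not <0, acc = 0-5 = -5
x=9: not <0, acc = (-5)-9 = -14
x=1: not <0, acc = (-14)-1 = -15
x=2: not <0, acc = (-15)-2 = -17
x=13: not <0, acc = (-17)-13 = -30
x=4: not <0, acc = (-30)-4 = -34
x=1: not <0, acc = (-34)-1 = -35
x=8: not <0, acc = (-35)-8 = -43
x=12: not <0, acc = (-43)-12 = -55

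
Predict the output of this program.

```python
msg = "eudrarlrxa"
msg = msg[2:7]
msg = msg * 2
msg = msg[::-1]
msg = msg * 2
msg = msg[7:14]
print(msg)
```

slice [2:7] → 'drarl'
repeat ×2 → 'drarldrarl'
reverse → 'lrardlrard'
repeat ×2 → 'lrardlrardlrardlrard'
slice [7:14] → 'ardlrar'

ardlrar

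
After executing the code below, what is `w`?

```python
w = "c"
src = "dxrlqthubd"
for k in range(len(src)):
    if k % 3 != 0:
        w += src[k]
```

k=0: skip
k=1: add 'x' → 'cx'
k=2: add 'r' → 'cxr'
k=3: skip
k=4: add 'q' → 'cxrq'
k=5: add 't' → 'cxrqt'
k=6: skip
k=7: add 'u' → 'cxrqtu'
k=8: add 'b' → 'cxrqtub'
k=9: skip

'cxrqtub'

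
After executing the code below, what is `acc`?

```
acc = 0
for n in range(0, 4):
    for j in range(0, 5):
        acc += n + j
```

70

n=0,j=0: acc = 0+0 = 0
n=0,j=1: acc = 0+1 = 1
n=0,j=2: acc = 1+2 = 3
n=0,j=3: acc = 3+3 = 6
n=0,j=4: acc = 6+4 = 10
n=1,j=0: acc = 10+1 = 11
n=1,j=1: acc = 11+2 = 13
n=1,j=2: acc = 13+3 = 16
n=1,j=3: acc = 16+4 = 20
n=1,j=4: acc = 20+5 = 25
n=2,j=0: acc = 25+2 = 27
n=2,j=1: acc = 27+3 = 30
n=2,j=2: acc = 30+4 = 34
n=2,j=3: acc = 34+5 = 39
n=2,j=4: acc = 39+6 = 45
n=3,j=0: acc = 45+3 = 48
n=3,j=1: acc = 48+4 = 52
n=3,j=2: acc = 52+5 = 57
n=3,j=3: acc = 57+6 = 63
n=3,j=4: acc = 63+7 = 70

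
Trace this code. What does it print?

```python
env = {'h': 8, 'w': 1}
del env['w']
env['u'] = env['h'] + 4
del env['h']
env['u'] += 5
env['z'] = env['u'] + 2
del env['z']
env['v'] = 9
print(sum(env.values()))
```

del 'w' → {'h': 8}
env['u'] = env['h']+4 = 12 → {'h': 8, 'u': 12}
del 'h' → {'u': 12}
env['u'] = 12+5 = 17 → {'u': 17}
env['z'] = env['u']+2 = 19 → {'u': 17, 'z': 19}
del 'z' → {'u': 17}
env['v'] = 9 → {'u': 17, 'v': 9}
sum of values = 26

26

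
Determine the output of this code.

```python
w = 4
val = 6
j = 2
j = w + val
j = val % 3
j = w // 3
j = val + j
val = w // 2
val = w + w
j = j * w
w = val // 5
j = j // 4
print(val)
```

8

j = 4+6 = 10
j = 6%3 = 0
j = 4//3 = 1
j = 6+1 = 7
val = 4//2 = 2
val = 4+4 = 8
j = 7*4 = 28
w = 8//5 = 1
j = 28//4 = 7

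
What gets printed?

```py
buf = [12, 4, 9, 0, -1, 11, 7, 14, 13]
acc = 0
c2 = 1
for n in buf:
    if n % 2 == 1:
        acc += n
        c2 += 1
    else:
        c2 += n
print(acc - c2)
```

3

n=12: not odd; c2=13
n=4: not odd; c2=17
n=9: odd, acc = 0+9 = 9; c2=18
n=0: not odd; c2=18
n=-1: odd, acc = 9+(-1) = 8; c2=19
n=11: odd, acc = 8+11 = 19; c2=20
n=7: odd, acc = 19+7 = 26; c2=21
n=14: not odd; c2=35
n=13: odd, acc = 26+13 = 39; c2=36
acc-c2 = 39-36 = 3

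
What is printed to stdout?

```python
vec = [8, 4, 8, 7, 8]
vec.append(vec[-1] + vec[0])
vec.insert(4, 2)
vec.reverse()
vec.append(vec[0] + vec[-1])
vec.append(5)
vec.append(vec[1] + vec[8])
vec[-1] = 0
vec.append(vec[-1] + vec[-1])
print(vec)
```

append vec[-1]+vec[0] = 8+8 = 16 → [8, 4, 8, 7, 8, 16]
insert 2 at 4 → [8, 4, 8, 7, 2, 8, 16]
reverse → [16, 8, 2, 7, 8, 4, 8]
append vec[0]+vec[-1] = 16+8 = 24 → [16, 8, 2, 7, 8, 4, 8, 24]
append 5 → [16, 8, 2, 7, 8, 4, 8, 24, 5]
append vec[1]+vec[8] = 8+5 = 13 → [16, 8, 2, 7, 8, 4, 8, 24, 5, 13]
vec[-1] = 0 → [16, 8, 2, 7, 8, 4, 8, 24, 5, 0]
append vec[-1]+vec[-1] = 0+0 = 0 → [16, 8, 2, 7, 8, 4, 8, 24, 5, 0, 0]

[16, 8, 2, 7, 8, 4, 8, 24, 5, 0, 0]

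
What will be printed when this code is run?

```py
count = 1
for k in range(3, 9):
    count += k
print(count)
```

34

k=3: count = 1+3 = 4
k=4: count = 4+4 = 8
k=5: count = 8+5 = 13
k=6: count = 13+6 = 19
k=7: count = 19+7 = 26
k=8: count = 26+8 = 34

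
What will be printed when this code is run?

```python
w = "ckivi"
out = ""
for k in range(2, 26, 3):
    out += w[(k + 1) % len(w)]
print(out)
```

k=2: add w[3]='v' → 'v'
k=5: add w[1]='k' → 'vk'
k=8: add w[4]='i' → 'vki'
k=11: add w[2]='i' → 'vkii'
k=14: add w[0]='c' → 'vkiic'
k=17: add w[3]='v' → 'vkiicv'
k=20: add w[1]='k' → 'vkiicvk'
k=23: add w[4]='i' → 'vkiicvki'

vkiicvki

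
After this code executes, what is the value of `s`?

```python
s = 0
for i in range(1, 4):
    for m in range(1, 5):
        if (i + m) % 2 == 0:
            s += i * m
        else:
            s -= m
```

12

i=1,m=1: even sum, s = 0+1 = 1
i=1,m=2: odd sum, s = 1-2 = -1
i=1,m=3: even sum, s = (-1)+3 = 2
i=1,m=4: odd sum, s = 2-4 = -2
i=2,m=1: odd sum, s = (-2)-1 = -3
i=2,m=2: even sum, s = (-3)+4 = 1
i=2,m=3: odd sum, s = 1-3 = -2
i=2,m=4: even sum, s = (-2)+8 = 6
i=3,m=1: even sum, s = 6+3 = 9
i=3,m=2: odd sum, s = 9-2 = 7
i=3,m=3: even sum, s = 7+9 = 16
i=3,m=4: odd sum, s = 16-4 = 12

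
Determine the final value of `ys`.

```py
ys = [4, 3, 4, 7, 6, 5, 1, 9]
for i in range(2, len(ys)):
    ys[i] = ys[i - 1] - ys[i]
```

[4, 3, -1, -8, -14, -19, -20, -29]

i=2: ys[2] = 3-4 = -1 → [4, 3, -1, 7, 6, 5, 1, 9]
i=3: ys[3] = (-1)-7 = -8 → [4, 3, -1, -8, 6, 5, 1, 9]
i=4: ys[4] = (-8)-6 = -14 → [4, 3, -1, -8, -14, 5, 1, 9]
i=5: ys[5] = (-14)-5 = -19 → [4, 3, -1, -8, -14, -19, 1, 9]
i=6: ys[6] = (-19)-1 = -20 → [4, 3, -1, -8, -14, -19, -20, 9]
i=7: ys[7] = (-20)-9 = -29 → [4, 3, -1, -8, -14, -19, -20, -29]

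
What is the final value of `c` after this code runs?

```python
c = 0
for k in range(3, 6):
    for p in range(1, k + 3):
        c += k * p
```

k=3,p=1: c = 0+3 = 3
k=3,p=2: c = 3+6 = 9
k=3,p=3: c = 9+9 = 18
k=3,p=4: c = 18+12 = 30
k=3,p=5: c = 30+15 = 45
k=4,p=1: c = 45+4 = 49
k=4,p=2: c = 49+8 = 57
k=4,p=3: c = 57+12 = 69
k=4,p=4: c = 69+16 = 85
k=4,p=5: c = 85+20 = 105
k=4,p=6: c = 105+24 = 129
k=5,p=1: c = 129+5 = 134
k=5,p=2: c = 134+10 = 144
k=5,p=3: c = 144+15 = 159
k=5,p=4: c = 159+20 = 179
k=5,p=5: c = 179+25 = 204
k=5,p=6: c = 204+30 = 234
k=5,p=7: c = 234+35 = 269

269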